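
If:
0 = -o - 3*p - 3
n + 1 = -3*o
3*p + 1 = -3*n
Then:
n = 1/2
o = -1/2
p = -5/6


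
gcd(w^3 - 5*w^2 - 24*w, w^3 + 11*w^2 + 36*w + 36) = w + 3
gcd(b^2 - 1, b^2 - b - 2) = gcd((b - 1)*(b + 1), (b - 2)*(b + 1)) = b + 1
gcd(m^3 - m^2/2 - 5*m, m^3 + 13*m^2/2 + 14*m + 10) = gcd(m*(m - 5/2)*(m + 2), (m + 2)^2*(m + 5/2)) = m + 2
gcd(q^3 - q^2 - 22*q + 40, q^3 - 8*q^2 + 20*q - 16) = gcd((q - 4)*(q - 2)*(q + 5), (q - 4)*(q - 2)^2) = q^2 - 6*q + 8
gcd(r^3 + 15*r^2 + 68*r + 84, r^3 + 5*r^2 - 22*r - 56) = r^2 + 9*r + 14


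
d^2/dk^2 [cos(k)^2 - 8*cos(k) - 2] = 8*cos(k) - 2*cos(2*k)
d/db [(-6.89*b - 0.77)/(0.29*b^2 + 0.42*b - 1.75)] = (1.9981*b^2 + 0.4466*b + 12.3809)/(0.0841*b^4 + 0.2436*b^3 - 0.8386*b^2 - 1.47*b + 3.0625)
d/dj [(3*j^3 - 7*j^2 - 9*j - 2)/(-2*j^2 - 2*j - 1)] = (-6*j^4 - 12*j^3 - 13*j^2 + 6*j + 5)/(4*j^4 + 8*j^3 + 8*j^2 + 4*j + 1)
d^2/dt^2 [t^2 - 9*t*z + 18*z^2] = 2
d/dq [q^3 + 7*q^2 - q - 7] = 3*q^2 + 14*q - 1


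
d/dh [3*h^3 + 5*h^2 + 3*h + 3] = 9*h^2 + 10*h + 3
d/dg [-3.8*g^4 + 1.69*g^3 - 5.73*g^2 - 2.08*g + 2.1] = -15.2*g^3 + 5.07*g^2 - 11.46*g - 2.08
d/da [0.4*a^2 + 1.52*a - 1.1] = 0.8*a + 1.52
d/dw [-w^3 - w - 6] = -3*w^2 - 1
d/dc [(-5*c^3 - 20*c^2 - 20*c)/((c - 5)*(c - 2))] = 5*(-c^4 + 14*c^3 + 2*c^2 - 80*c - 40)/(c^4 - 14*c^3 + 69*c^2 - 140*c + 100)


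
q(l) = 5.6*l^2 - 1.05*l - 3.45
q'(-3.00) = -34.65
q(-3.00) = 50.10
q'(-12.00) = -135.45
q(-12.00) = 815.55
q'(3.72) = 40.61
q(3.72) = 70.14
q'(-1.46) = -17.40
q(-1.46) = 10.02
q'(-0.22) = -3.51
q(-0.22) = -2.95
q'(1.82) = 19.33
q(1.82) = 13.19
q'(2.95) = 31.99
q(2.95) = 42.19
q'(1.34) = 13.96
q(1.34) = 5.20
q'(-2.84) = -32.86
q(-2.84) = 44.70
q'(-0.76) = -9.56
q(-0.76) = 0.58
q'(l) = 11.2*l - 1.05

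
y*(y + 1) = y^2 + y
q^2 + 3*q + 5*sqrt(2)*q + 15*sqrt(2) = (q + 3)*(q + 5*sqrt(2))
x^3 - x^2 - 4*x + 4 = (x - 2)*(x - 1)*(x + 2)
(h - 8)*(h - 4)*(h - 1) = h^3 - 13*h^2 + 44*h - 32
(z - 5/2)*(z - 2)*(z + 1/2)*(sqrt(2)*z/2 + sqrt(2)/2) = sqrt(2)*z^4/2 - 3*sqrt(2)*z^3/2 - 5*sqrt(2)*z^2/8 + 21*sqrt(2)*z/8 + 5*sqrt(2)/4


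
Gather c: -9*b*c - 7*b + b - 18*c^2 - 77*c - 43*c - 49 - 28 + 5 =-6*b - 18*c^2 + c*(-9*b - 120) - 72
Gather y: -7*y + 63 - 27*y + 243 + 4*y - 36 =270 - 30*y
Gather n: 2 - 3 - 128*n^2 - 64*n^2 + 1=-192*n^2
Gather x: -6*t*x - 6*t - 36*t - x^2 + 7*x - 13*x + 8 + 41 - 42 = -42*t - x^2 + x*(-6*t - 6) + 7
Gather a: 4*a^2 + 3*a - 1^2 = 4*a^2 + 3*a - 1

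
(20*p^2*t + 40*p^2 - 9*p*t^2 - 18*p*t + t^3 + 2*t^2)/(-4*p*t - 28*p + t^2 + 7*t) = (-5*p*t - 10*p + t^2 + 2*t)/(t + 7)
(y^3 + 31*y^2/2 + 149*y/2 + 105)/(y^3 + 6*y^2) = 1 + 19/(2*y) + 35/(2*y^2)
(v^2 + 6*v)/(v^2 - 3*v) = (v + 6)/(v - 3)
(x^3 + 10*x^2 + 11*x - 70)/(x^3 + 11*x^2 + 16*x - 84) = (x + 5)/(x + 6)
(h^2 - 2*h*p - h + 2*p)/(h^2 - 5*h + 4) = (h - 2*p)/(h - 4)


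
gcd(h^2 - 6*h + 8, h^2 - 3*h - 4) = h - 4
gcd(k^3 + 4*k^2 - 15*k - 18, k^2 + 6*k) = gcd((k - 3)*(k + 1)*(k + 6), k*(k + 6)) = k + 6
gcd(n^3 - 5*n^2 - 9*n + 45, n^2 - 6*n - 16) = 1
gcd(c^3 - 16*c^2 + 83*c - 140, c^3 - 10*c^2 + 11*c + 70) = c^2 - 12*c + 35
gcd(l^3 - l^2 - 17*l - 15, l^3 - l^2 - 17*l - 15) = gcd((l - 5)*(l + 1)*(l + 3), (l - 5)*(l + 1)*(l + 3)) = l^3 - l^2 - 17*l - 15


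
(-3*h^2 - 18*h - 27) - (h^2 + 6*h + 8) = -4*h^2 - 24*h - 35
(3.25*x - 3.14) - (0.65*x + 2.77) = 2.6*x - 5.91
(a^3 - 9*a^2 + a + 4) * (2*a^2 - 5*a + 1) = 2*a^5 - 23*a^4 + 48*a^3 - 6*a^2 - 19*a + 4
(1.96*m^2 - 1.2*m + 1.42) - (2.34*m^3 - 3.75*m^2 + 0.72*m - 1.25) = -2.34*m^3 + 5.71*m^2 - 1.92*m + 2.67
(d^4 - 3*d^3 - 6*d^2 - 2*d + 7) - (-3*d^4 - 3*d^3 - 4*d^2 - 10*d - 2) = 4*d^4 - 2*d^2 + 8*d + 9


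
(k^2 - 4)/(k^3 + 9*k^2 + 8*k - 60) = (k + 2)/(k^2 + 11*k + 30)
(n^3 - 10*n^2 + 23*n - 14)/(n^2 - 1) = (n^2 - 9*n + 14)/(n + 1)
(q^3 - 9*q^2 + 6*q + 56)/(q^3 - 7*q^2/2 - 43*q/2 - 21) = 2*(q - 4)/(2*q + 3)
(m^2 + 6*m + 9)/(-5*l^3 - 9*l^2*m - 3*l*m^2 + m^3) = (-m^2 - 6*m - 9)/(5*l^3 + 9*l^2*m + 3*l*m^2 - m^3)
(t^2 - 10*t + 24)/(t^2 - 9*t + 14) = (t^2 - 10*t + 24)/(t^2 - 9*t + 14)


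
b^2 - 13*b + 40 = (b - 8)*(b - 5)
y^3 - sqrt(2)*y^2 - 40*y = y*(y - 5*sqrt(2))*(y + 4*sqrt(2))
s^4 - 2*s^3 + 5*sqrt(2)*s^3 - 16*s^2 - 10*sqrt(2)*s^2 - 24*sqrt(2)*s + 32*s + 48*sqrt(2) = (s - 2)*(s - 2*sqrt(2))*(s + sqrt(2))*(s + 6*sqrt(2))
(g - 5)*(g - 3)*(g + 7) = g^3 - g^2 - 41*g + 105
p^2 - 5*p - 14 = (p - 7)*(p + 2)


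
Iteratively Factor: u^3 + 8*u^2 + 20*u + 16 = (u + 2)*(u^2 + 6*u + 8) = (u + 2)*(u + 4)*(u + 2)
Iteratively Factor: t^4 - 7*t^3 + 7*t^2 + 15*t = (t + 1)*(t^3 - 8*t^2 + 15*t) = (t - 3)*(t + 1)*(t^2 - 5*t) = t*(t - 3)*(t + 1)*(t - 5)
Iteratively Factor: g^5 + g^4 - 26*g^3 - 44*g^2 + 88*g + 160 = (g - 2)*(g^4 + 3*g^3 - 20*g^2 - 84*g - 80) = (g - 5)*(g - 2)*(g^3 + 8*g^2 + 20*g + 16) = (g - 5)*(g - 2)*(g + 2)*(g^2 + 6*g + 8) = (g - 5)*(g - 2)*(g + 2)^2*(g + 4)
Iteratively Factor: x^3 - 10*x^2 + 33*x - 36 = (x - 4)*(x^2 - 6*x + 9) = (x - 4)*(x - 3)*(x - 3)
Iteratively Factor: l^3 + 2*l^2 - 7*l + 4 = (l + 4)*(l^2 - 2*l + 1) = (l - 1)*(l + 4)*(l - 1)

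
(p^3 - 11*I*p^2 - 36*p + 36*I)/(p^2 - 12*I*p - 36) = (p^2 - 5*I*p - 6)/(p - 6*I)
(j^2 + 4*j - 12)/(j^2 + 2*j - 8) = (j + 6)/(j + 4)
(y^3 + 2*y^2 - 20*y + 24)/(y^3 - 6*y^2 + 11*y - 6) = (y^2 + 4*y - 12)/(y^2 - 4*y + 3)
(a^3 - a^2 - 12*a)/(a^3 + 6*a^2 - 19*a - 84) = a/(a + 7)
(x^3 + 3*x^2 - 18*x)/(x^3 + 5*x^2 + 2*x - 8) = x*(x^2 + 3*x - 18)/(x^3 + 5*x^2 + 2*x - 8)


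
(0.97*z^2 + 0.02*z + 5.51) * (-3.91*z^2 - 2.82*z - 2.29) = -3.7927*z^4 - 2.8136*z^3 - 23.8218*z^2 - 15.584*z - 12.6179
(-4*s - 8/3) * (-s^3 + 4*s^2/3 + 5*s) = 4*s^4 - 8*s^3/3 - 212*s^2/9 - 40*s/3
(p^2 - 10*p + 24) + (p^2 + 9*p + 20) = 2*p^2 - p + 44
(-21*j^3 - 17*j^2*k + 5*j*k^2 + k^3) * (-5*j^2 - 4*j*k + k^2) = 105*j^5 + 169*j^4*k + 22*j^3*k^2 - 42*j^2*k^3 + j*k^4 + k^5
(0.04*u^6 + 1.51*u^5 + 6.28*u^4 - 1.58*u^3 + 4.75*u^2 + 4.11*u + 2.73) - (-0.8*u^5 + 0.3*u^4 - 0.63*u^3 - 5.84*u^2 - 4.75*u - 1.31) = 0.04*u^6 + 2.31*u^5 + 5.98*u^4 - 0.95*u^3 + 10.59*u^2 + 8.86*u + 4.04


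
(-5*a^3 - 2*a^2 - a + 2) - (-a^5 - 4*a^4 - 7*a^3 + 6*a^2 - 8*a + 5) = a^5 + 4*a^4 + 2*a^3 - 8*a^2 + 7*a - 3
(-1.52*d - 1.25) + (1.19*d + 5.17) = 3.92 - 0.33*d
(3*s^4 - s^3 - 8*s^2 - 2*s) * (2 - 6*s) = -18*s^5 + 12*s^4 + 46*s^3 - 4*s^2 - 4*s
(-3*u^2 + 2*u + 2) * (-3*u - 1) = 9*u^3 - 3*u^2 - 8*u - 2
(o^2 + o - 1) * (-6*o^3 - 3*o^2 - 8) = -6*o^5 - 9*o^4 + 3*o^3 - 5*o^2 - 8*o + 8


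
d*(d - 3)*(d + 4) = d^3 + d^2 - 12*d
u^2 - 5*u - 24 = (u - 8)*(u + 3)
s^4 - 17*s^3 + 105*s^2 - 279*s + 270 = (s - 6)*(s - 5)*(s - 3)^2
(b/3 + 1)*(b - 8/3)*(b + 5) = b^3/3 + 16*b^2/9 - 19*b/9 - 40/3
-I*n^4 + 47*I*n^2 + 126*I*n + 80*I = (n - 8)*(n + 2)*(n + 5)*(-I*n - I)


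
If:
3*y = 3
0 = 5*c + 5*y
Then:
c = -1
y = 1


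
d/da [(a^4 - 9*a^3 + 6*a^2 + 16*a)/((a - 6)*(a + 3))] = 2*(a^5 - 9*a^4 - 9*a^3 + 226*a^2 - 108*a - 144)/(a^4 - 6*a^3 - 27*a^2 + 108*a + 324)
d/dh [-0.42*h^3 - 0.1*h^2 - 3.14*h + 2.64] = -1.26*h^2 - 0.2*h - 3.14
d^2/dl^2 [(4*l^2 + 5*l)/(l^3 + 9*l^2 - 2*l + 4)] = 2*(4*l^6 + 15*l^5 + 159*l^4 + 375*l^3 - 552*l^2 - 540*l + 104)/(l^9 + 27*l^8 + 237*l^7 + 633*l^6 - 258*l^5 + 1032*l^4 - 392*l^3 + 480*l^2 - 96*l + 64)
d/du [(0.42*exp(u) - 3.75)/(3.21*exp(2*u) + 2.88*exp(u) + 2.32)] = (-1.3482*exp(2*u) + 24.075*exp(u) + 11.7744)*exp(u)/(10.3041*exp(4*u) + 18.4896*exp(3*u) + 23.1888*exp(2*u) + 13.3632*exp(u) + 5.3824)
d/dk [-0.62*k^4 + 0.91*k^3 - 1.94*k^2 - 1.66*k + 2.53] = -2.48*k^3 + 2.73*k^2 - 3.88*k - 1.66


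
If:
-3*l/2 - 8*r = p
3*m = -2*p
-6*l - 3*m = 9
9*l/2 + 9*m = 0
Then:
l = -2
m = 1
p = -3/2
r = 9/16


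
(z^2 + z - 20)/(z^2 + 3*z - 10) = (z - 4)/(z - 2)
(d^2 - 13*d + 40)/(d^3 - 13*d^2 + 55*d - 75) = (d - 8)/(d^2 - 8*d + 15)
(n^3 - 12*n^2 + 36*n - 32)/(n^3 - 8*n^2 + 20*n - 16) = (n - 8)/(n - 4)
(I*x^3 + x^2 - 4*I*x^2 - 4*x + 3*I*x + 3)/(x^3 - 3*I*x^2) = (I*x^3 + x^2*(1 - 4*I) + x*(-4 + 3*I) + 3)/(x^2*(x - 3*I))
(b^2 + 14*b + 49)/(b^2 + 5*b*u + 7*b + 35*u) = (b + 7)/(b + 5*u)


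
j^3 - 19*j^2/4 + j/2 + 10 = (j - 4)*(j - 2)*(j + 5/4)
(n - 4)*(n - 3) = n^2 - 7*n + 12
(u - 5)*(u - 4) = u^2 - 9*u + 20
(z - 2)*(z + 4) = z^2 + 2*z - 8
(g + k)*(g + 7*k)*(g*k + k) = g^3*k + 8*g^2*k^2 + g^2*k + 7*g*k^3 + 8*g*k^2 + 7*k^3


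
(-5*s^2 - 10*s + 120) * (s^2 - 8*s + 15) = -5*s^4 + 30*s^3 + 125*s^2 - 1110*s + 1800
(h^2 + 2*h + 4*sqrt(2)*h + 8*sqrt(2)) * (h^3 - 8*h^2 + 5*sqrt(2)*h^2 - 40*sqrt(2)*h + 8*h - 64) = h^5 - 6*h^4 + 9*sqrt(2)*h^4 - 54*sqrt(2)*h^3 + 32*h^3 - 288*h^2 - 112*sqrt(2)*h^2 - 768*h - 192*sqrt(2)*h - 512*sqrt(2)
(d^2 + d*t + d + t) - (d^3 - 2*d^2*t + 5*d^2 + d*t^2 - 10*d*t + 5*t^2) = -d^3 + 2*d^2*t - 4*d^2 - d*t^2 + 11*d*t + d - 5*t^2 + t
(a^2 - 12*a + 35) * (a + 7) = a^3 - 5*a^2 - 49*a + 245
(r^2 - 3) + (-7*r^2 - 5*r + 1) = -6*r^2 - 5*r - 2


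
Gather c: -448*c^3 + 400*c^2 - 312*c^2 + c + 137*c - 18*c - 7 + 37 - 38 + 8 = -448*c^3 + 88*c^2 + 120*c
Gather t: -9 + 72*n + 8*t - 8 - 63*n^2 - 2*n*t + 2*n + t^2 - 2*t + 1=-63*n^2 + 74*n + t^2 + t*(6 - 2*n) - 16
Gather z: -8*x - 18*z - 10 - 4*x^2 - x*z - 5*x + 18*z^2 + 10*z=-4*x^2 - 13*x + 18*z^2 + z*(-x - 8) - 10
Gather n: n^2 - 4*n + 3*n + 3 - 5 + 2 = n^2 - n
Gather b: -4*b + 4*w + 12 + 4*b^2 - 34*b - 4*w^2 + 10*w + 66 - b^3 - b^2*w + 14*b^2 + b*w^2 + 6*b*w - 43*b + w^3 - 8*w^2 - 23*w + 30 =-b^3 + b^2*(18 - w) + b*(w^2 + 6*w - 81) + w^3 - 12*w^2 - 9*w + 108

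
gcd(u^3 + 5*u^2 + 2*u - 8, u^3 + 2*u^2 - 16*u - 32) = u^2 + 6*u + 8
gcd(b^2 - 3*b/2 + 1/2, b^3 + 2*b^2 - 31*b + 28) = b - 1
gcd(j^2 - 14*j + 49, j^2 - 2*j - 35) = j - 7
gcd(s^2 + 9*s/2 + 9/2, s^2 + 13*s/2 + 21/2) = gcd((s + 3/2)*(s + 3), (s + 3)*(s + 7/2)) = s + 3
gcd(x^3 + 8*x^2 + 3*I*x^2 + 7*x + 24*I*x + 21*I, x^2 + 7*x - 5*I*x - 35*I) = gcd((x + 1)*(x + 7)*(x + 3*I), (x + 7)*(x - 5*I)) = x + 7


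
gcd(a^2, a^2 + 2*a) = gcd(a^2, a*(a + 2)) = a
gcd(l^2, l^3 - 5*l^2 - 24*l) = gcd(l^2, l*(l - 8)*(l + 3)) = l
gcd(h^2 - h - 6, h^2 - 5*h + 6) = h - 3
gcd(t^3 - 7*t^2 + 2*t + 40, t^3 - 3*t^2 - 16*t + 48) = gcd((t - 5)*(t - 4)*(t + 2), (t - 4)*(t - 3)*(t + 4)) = t - 4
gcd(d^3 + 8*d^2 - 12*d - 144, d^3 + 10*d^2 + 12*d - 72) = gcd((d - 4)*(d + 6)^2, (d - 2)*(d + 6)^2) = d^2 + 12*d + 36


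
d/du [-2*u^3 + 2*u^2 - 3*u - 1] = -6*u^2 + 4*u - 3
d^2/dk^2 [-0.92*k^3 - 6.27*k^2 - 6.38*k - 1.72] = -5.52*k - 12.54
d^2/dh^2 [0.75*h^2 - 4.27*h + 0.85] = 1.50000000000000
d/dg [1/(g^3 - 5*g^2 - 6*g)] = (-3*g^2 + 10*g + 6)/(g^2*(-g^2 + 5*g + 6)^2)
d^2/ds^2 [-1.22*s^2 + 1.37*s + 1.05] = -2.44000000000000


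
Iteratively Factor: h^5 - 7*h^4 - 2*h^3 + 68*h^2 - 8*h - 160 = (h - 5)*(h^4 - 2*h^3 - 12*h^2 + 8*h + 32) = (h - 5)*(h + 2)*(h^3 - 4*h^2 - 4*h + 16) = (h - 5)*(h - 2)*(h + 2)*(h^2 - 2*h - 8) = (h - 5)*(h - 4)*(h - 2)*(h + 2)*(h + 2)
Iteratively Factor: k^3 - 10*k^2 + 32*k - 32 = (k - 4)*(k^2 - 6*k + 8) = (k - 4)^2*(k - 2)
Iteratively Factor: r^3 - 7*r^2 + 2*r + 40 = (r - 5)*(r^2 - 2*r - 8) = (r - 5)*(r - 4)*(r + 2)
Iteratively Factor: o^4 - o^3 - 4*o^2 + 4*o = (o - 2)*(o^3 + o^2 - 2*o) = o*(o - 2)*(o^2 + o - 2) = o*(o - 2)*(o + 2)*(o - 1)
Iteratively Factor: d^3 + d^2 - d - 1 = (d - 1)*(d^2 + 2*d + 1) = (d - 1)*(d + 1)*(d + 1)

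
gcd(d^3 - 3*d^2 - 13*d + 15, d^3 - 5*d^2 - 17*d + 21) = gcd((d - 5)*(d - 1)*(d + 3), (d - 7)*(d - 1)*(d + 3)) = d^2 + 2*d - 3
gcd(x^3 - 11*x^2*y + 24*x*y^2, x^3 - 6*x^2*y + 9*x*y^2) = x^2 - 3*x*y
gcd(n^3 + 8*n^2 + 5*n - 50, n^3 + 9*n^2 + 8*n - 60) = n^2 + 3*n - 10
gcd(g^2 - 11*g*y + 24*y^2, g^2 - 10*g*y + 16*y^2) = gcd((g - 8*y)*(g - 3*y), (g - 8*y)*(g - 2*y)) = -g + 8*y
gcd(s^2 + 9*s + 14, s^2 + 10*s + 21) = s + 7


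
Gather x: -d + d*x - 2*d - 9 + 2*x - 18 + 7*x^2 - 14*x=-3*d + 7*x^2 + x*(d - 12) - 27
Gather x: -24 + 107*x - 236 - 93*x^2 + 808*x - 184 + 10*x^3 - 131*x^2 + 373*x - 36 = 10*x^3 - 224*x^2 + 1288*x - 480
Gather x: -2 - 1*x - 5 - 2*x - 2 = -3*x - 9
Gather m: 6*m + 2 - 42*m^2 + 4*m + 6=-42*m^2 + 10*m + 8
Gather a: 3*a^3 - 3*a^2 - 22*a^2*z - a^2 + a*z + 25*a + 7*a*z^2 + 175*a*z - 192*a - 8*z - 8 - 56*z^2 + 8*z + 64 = 3*a^3 + a^2*(-22*z - 4) + a*(7*z^2 + 176*z - 167) - 56*z^2 + 56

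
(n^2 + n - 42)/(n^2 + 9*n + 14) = (n - 6)/(n + 2)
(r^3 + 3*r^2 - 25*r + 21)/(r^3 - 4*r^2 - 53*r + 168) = (r - 1)/(r - 8)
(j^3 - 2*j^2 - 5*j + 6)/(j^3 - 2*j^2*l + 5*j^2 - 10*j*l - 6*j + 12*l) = (j^2 - j - 6)/(j^2 - 2*j*l + 6*j - 12*l)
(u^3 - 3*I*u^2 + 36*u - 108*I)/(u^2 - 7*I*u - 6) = (u^2 + 3*I*u + 18)/(u - I)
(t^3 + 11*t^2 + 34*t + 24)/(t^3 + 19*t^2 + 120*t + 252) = (t^2 + 5*t + 4)/(t^2 + 13*t + 42)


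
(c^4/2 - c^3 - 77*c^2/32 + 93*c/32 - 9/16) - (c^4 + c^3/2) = -c^4/2 - 3*c^3/2 - 77*c^2/32 + 93*c/32 - 9/16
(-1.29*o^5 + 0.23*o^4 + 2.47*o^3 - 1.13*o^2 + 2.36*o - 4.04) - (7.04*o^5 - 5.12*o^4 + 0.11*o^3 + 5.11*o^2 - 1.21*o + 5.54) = -8.33*o^5 + 5.35*o^4 + 2.36*o^3 - 6.24*o^2 + 3.57*o - 9.58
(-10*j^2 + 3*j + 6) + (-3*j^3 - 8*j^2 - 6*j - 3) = -3*j^3 - 18*j^2 - 3*j + 3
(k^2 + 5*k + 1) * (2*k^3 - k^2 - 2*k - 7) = 2*k^5 + 9*k^4 - 5*k^3 - 18*k^2 - 37*k - 7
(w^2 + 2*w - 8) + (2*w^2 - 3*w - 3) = 3*w^2 - w - 11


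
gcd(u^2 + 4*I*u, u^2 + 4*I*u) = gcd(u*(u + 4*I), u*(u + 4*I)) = u^2 + 4*I*u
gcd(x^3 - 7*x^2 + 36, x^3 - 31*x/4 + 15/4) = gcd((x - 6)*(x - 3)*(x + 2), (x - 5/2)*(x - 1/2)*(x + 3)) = 1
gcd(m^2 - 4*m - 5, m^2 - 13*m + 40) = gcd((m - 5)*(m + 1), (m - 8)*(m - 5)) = m - 5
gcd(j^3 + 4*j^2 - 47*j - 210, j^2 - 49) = j - 7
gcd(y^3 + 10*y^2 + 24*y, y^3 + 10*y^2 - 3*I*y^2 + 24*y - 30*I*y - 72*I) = y^2 + 10*y + 24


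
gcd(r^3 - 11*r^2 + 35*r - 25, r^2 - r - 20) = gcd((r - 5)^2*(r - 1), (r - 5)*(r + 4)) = r - 5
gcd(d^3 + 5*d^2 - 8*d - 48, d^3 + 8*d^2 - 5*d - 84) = d^2 + d - 12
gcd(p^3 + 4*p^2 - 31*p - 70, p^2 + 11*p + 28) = p + 7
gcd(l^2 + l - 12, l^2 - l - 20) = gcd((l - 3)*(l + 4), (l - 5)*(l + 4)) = l + 4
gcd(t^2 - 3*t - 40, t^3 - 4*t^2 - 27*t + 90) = t + 5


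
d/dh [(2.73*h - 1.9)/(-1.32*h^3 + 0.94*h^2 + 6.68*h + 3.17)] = (7.2072*h^3 - 10.0902*h^2 + 3.572*h + 21.3461)/(1.7424*h^6 - 2.4816*h^5 - 16.7516*h^4 + 4.1896*h^3 + 50.582*h^2 + 42.3512*h + 10.0489)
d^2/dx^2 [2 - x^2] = -2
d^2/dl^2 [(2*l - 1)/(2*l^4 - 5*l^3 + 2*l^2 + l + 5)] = 2*((2*l - 1)*(8*l^3 - 15*l^2 + 4*l + 1)^2 + (-16*l^3 + 30*l^2 - 8*l - (2*l - 1)*(12*l^2 - 15*l + 2) - 2)*(2*l^4 - 5*l^3 + 2*l^2 + l + 5))/(2*l^4 - 5*l^3 + 2*l^2 + l + 5)^3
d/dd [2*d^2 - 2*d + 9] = 4*d - 2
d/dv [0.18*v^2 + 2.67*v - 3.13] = 0.36*v + 2.67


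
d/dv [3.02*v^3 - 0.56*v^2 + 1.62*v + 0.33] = 9.06*v^2 - 1.12*v + 1.62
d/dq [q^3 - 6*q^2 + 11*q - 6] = 3*q^2 - 12*q + 11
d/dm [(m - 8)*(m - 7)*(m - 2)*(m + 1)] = 4*m^3 - 48*m^2 + 138*m - 26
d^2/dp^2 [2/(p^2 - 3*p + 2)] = 4*(-p^2 + 3*p + (2*p - 3)^2 - 2)/(p^2 - 3*p + 2)^3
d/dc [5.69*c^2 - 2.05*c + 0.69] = 11.38*c - 2.05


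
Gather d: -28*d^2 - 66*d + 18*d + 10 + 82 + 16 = -28*d^2 - 48*d + 108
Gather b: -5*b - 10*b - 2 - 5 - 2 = -15*b - 9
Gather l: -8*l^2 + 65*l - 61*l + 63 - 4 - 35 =-8*l^2 + 4*l + 24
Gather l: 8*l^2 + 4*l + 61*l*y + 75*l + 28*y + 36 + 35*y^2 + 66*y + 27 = 8*l^2 + l*(61*y + 79) + 35*y^2 + 94*y + 63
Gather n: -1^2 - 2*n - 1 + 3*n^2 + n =3*n^2 - n - 2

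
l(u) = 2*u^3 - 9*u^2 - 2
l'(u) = 6*u^2 - 18*u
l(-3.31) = -173.13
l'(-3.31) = 125.32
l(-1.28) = -20.94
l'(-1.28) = 32.87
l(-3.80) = -241.70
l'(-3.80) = 155.04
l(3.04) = -28.99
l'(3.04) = 0.73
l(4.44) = -4.37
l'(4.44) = 38.36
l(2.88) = -28.87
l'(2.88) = -2.07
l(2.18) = -24.05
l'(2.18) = -10.73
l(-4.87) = -446.45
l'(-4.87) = 229.96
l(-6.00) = -758.00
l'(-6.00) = 324.00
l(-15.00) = -8777.00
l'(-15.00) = 1620.00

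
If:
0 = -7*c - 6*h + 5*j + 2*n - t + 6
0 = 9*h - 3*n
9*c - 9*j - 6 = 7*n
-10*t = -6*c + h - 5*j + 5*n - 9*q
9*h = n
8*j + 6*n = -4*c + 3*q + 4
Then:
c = 58/67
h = 0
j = 40/201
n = 0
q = 212/603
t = 188/201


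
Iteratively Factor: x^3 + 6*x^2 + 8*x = (x + 4)*(x^2 + 2*x) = x*(x + 4)*(x + 2)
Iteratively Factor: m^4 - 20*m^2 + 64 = (m + 2)*(m^3 - 2*m^2 - 16*m + 32) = (m + 2)*(m + 4)*(m^2 - 6*m + 8) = (m - 2)*(m + 2)*(m + 4)*(m - 4)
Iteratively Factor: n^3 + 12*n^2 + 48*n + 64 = (n + 4)*(n^2 + 8*n + 16) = (n + 4)^2*(n + 4)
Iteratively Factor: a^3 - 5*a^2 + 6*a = (a - 3)*(a^2 - 2*a) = a*(a - 3)*(a - 2)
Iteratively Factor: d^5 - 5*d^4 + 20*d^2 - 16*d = (d + 2)*(d^4 - 7*d^3 + 14*d^2 - 8*d) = d*(d + 2)*(d^3 - 7*d^2 + 14*d - 8) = d*(d - 2)*(d + 2)*(d^2 - 5*d + 4) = d*(d - 4)*(d - 2)*(d + 2)*(d - 1)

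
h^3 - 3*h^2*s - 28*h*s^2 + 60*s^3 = (h - 6*s)*(h - 2*s)*(h + 5*s)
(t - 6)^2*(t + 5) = t^3 - 7*t^2 - 24*t + 180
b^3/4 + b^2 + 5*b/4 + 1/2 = (b/4 + 1/4)*(b + 1)*(b + 2)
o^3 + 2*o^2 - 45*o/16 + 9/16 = (o - 3/4)*(o - 1/4)*(o + 3)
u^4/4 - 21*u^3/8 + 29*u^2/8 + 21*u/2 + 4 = (u/4 + 1/4)*(u - 8)*(u - 4)*(u + 1/2)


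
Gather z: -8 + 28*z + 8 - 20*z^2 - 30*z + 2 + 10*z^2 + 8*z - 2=-10*z^2 + 6*z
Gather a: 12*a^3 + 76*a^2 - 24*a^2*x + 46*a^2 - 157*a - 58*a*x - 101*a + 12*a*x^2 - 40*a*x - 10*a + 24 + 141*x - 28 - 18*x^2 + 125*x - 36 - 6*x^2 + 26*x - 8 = 12*a^3 + a^2*(122 - 24*x) + a*(12*x^2 - 98*x - 268) - 24*x^2 + 292*x - 48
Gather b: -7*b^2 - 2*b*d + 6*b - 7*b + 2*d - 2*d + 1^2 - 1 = -7*b^2 + b*(-2*d - 1)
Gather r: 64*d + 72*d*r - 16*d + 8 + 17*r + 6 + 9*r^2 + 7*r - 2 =48*d + 9*r^2 + r*(72*d + 24) + 12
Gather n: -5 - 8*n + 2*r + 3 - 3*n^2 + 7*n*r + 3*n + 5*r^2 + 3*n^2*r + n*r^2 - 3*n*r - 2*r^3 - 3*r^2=n^2*(3*r - 3) + n*(r^2 + 4*r - 5) - 2*r^3 + 2*r^2 + 2*r - 2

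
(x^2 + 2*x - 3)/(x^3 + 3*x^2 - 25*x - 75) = (x - 1)/(x^2 - 25)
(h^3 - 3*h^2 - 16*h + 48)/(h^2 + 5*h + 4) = (h^2 - 7*h + 12)/(h + 1)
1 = 1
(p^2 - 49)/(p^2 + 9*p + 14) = (p - 7)/(p + 2)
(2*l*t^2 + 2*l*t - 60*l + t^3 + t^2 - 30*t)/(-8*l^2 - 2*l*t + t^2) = (t^2 + t - 30)/(-4*l + t)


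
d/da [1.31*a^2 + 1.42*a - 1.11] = 2.62*a + 1.42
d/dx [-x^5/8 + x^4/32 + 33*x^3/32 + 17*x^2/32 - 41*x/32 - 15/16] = -5*x^4/8 + x^3/8 + 99*x^2/32 + 17*x/16 - 41/32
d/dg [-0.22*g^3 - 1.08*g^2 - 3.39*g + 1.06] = -0.66*g^2 - 2.16*g - 3.39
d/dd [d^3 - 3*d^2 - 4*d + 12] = 3*d^2 - 6*d - 4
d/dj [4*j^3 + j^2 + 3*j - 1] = 12*j^2 + 2*j + 3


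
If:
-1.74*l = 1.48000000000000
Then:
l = -0.85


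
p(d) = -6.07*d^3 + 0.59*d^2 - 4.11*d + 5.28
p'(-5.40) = -541.49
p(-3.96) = 407.75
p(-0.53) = 8.53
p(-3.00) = 186.81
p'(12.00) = -2612.19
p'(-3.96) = -294.34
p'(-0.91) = -20.26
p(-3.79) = 359.78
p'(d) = -18.21*d^2 + 1.18*d - 4.11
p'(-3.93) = -290.00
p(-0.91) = 14.08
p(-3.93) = 398.98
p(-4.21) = 485.97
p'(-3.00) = -171.54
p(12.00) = -10448.04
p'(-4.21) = -331.83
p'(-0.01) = -4.12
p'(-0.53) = -9.85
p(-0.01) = 5.32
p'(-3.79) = -270.15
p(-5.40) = 1000.48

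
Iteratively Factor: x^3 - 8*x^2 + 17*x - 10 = (x - 5)*(x^2 - 3*x + 2) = (x - 5)*(x - 2)*(x - 1)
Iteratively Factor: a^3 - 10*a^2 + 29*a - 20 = (a - 1)*(a^2 - 9*a + 20) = (a - 4)*(a - 1)*(a - 5)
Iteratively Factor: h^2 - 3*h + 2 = (h - 1)*(h - 2)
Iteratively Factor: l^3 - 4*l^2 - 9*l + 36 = (l - 3)*(l^2 - l - 12) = (l - 3)*(l + 3)*(l - 4)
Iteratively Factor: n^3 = (n)*(n^2) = n^2*(n)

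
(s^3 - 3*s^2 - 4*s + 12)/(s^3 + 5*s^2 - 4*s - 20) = (s - 3)/(s + 5)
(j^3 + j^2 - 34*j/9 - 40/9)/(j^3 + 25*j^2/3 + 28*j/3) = (3*j^2 - j - 10)/(3*j*(j + 7))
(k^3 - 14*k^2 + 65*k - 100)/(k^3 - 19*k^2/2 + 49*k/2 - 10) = 2*(k - 5)/(2*k - 1)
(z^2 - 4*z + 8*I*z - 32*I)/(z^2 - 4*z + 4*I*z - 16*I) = (z + 8*I)/(z + 4*I)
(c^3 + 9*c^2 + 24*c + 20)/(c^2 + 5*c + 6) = (c^2 + 7*c + 10)/(c + 3)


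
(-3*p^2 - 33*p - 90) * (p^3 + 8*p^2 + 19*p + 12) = -3*p^5 - 57*p^4 - 411*p^3 - 1383*p^2 - 2106*p - 1080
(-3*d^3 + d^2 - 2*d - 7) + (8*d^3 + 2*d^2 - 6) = 5*d^3 + 3*d^2 - 2*d - 13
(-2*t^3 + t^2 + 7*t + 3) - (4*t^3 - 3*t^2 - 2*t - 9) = -6*t^3 + 4*t^2 + 9*t + 12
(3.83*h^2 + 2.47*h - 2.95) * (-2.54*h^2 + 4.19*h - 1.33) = -9.7282*h^4 + 9.7739*h^3 + 12.7484*h^2 - 15.6456*h + 3.9235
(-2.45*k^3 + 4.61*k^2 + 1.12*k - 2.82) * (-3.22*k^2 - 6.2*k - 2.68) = 7.889*k^5 + 0.345799999999999*k^4 - 25.6224*k^3 - 10.2184*k^2 + 14.4824*k + 7.5576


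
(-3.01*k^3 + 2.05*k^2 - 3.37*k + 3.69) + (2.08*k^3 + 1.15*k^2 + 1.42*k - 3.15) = -0.93*k^3 + 3.2*k^2 - 1.95*k + 0.54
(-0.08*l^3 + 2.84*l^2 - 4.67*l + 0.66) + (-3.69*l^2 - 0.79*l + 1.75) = -0.08*l^3 - 0.85*l^2 - 5.46*l + 2.41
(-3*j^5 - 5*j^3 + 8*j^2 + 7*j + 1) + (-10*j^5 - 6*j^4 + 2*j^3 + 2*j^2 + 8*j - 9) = -13*j^5 - 6*j^4 - 3*j^3 + 10*j^2 + 15*j - 8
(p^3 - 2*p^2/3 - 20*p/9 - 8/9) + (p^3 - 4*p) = 2*p^3 - 2*p^2/3 - 56*p/9 - 8/9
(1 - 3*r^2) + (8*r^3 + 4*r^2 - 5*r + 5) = 8*r^3 + r^2 - 5*r + 6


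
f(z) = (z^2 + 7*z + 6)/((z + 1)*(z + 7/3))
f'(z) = (2*z + 7)/((z + 1)*(z + 7/3)) - (z^2 + 7*z + 6)/((z + 1)*(z + 7/3)^2) - (z^2 + 7*z + 6)/((z + 1)^2*(z + 7/3)) = -33/(9*z^2 + 42*z + 49)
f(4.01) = 1.58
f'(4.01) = -0.09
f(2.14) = 1.82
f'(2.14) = -0.18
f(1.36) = 1.99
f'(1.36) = -0.27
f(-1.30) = 4.55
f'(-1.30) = -3.43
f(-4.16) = -1.01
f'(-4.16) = -1.10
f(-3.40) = -2.44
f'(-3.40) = -3.22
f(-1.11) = 4.00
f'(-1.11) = -2.45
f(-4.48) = -0.71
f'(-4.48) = -0.80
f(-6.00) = 0.00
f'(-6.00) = -0.27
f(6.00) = 1.44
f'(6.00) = -0.05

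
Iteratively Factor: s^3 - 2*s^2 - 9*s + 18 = (s - 3)*(s^2 + s - 6) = (s - 3)*(s - 2)*(s + 3)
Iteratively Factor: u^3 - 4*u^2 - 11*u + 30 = (u - 2)*(u^2 - 2*u - 15) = (u - 5)*(u - 2)*(u + 3)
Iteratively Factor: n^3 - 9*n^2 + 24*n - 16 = (n - 4)*(n^2 - 5*n + 4) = (n - 4)*(n - 1)*(n - 4)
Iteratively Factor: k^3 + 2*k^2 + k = (k + 1)*(k^2 + k) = k*(k + 1)*(k + 1)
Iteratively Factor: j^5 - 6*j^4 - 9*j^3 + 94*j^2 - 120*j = (j - 3)*(j^4 - 3*j^3 - 18*j^2 + 40*j) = (j - 5)*(j - 3)*(j^3 + 2*j^2 - 8*j) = (j - 5)*(j - 3)*(j - 2)*(j^2 + 4*j) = (j - 5)*(j - 3)*(j - 2)*(j + 4)*(j)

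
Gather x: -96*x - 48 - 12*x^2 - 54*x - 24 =-12*x^2 - 150*x - 72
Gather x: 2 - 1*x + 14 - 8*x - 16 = -9*x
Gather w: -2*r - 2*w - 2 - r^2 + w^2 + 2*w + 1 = -r^2 - 2*r + w^2 - 1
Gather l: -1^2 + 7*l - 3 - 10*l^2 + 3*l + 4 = -10*l^2 + 10*l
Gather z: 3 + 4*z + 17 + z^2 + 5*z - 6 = z^2 + 9*z + 14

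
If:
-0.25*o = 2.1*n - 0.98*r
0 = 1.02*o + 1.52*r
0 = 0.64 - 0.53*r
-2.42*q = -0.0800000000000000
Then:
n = 0.78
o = -1.80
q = 0.03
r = 1.21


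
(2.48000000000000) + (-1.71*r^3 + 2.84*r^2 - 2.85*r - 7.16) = -1.71*r^3 + 2.84*r^2 - 2.85*r - 4.68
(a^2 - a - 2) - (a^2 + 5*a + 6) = -6*a - 8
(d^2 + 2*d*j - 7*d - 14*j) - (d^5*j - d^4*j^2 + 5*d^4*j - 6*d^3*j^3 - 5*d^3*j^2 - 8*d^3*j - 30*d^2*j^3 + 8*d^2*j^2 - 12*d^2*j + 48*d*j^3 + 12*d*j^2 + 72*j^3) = -d^5*j + d^4*j^2 - 5*d^4*j + 6*d^3*j^3 + 5*d^3*j^2 + 8*d^3*j + 30*d^2*j^3 - 8*d^2*j^2 + 12*d^2*j + d^2 - 48*d*j^3 - 12*d*j^2 + 2*d*j - 7*d - 72*j^3 - 14*j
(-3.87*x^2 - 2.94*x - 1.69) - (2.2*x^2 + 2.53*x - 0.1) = -6.07*x^2 - 5.47*x - 1.59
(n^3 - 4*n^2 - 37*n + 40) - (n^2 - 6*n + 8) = n^3 - 5*n^2 - 31*n + 32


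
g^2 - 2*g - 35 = (g - 7)*(g + 5)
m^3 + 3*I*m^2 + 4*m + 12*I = (m - 2*I)*(m + 2*I)*(m + 3*I)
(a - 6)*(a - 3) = a^2 - 9*a + 18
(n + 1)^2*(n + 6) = n^3 + 8*n^2 + 13*n + 6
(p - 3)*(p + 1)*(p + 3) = p^3 + p^2 - 9*p - 9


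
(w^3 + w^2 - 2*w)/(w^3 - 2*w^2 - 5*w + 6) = w/(w - 3)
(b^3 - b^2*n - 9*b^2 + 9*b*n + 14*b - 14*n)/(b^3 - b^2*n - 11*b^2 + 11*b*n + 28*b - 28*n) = (b - 2)/(b - 4)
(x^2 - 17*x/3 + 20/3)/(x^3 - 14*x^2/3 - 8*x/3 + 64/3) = (3*x - 5)/(3*x^2 - 2*x - 16)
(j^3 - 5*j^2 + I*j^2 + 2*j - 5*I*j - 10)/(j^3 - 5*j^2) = 1 + I/j + 2/j^2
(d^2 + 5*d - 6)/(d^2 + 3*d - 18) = (d - 1)/(d - 3)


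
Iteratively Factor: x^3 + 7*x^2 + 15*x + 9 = (x + 3)*(x^2 + 4*x + 3) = (x + 1)*(x + 3)*(x + 3)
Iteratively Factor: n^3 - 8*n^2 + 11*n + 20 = (n - 4)*(n^2 - 4*n - 5) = (n - 5)*(n - 4)*(n + 1)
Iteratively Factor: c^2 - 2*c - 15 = (c + 3)*(c - 5)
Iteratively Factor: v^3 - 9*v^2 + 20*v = (v - 4)*(v^2 - 5*v) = v*(v - 4)*(v - 5)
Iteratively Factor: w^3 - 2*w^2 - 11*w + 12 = (w + 3)*(w^2 - 5*w + 4) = (w - 4)*(w + 3)*(w - 1)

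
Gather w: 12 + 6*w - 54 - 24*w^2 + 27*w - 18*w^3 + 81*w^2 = -18*w^3 + 57*w^2 + 33*w - 42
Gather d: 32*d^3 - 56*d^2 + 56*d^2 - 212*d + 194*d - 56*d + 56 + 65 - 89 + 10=32*d^3 - 74*d + 42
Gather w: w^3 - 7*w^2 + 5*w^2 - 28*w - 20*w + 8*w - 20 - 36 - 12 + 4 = w^3 - 2*w^2 - 40*w - 64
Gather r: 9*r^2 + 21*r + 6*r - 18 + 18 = 9*r^2 + 27*r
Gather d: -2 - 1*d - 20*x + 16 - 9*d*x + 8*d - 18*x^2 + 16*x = d*(7 - 9*x) - 18*x^2 - 4*x + 14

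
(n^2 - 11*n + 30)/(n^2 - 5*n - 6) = (n - 5)/(n + 1)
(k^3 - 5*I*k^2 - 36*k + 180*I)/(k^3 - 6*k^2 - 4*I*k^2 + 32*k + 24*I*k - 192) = (k^2 + k*(6 - 5*I) - 30*I)/(k^2 - 4*I*k + 32)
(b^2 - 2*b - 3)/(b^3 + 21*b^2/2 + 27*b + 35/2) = 2*(b - 3)/(2*b^2 + 19*b + 35)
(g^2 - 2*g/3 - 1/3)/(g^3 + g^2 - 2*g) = (g + 1/3)/(g*(g + 2))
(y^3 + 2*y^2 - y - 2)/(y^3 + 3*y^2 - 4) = (y + 1)/(y + 2)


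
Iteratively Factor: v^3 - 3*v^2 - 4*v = (v + 1)*(v^2 - 4*v) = (v - 4)*(v + 1)*(v)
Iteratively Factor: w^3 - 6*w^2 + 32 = (w + 2)*(w^2 - 8*w + 16) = (w - 4)*(w + 2)*(w - 4)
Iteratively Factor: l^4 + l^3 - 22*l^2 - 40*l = (l)*(l^3 + l^2 - 22*l - 40) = l*(l + 4)*(l^2 - 3*l - 10) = l*(l - 5)*(l + 4)*(l + 2)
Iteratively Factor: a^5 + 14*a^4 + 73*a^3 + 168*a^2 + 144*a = (a + 4)*(a^4 + 10*a^3 + 33*a^2 + 36*a) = a*(a + 4)*(a^3 + 10*a^2 + 33*a + 36) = a*(a + 4)^2*(a^2 + 6*a + 9) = a*(a + 3)*(a + 4)^2*(a + 3)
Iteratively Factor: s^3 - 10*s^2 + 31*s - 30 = (s - 5)*(s^2 - 5*s + 6) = (s - 5)*(s - 3)*(s - 2)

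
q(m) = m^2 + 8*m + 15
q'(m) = 2*m + 8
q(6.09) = 100.81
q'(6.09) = 20.18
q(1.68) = 31.26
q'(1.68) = 11.36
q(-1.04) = 7.76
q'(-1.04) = 5.92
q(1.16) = 25.63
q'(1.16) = 10.32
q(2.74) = 44.43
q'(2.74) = 13.48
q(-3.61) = -0.85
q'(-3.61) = 0.78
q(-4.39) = -0.85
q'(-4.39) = -0.78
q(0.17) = 16.39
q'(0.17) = 8.34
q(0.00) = 15.00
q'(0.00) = 8.00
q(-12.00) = 63.00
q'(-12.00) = -16.00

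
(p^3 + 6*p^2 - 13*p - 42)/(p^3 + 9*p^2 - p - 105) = (p + 2)/(p + 5)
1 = 1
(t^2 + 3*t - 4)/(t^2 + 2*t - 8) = (t - 1)/(t - 2)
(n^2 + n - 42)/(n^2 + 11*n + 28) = (n - 6)/(n + 4)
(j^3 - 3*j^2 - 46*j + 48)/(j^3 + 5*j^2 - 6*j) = (j - 8)/j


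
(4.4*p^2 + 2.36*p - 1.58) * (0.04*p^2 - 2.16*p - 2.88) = 0.176*p^4 - 9.4096*p^3 - 17.8328*p^2 - 3.384*p + 4.5504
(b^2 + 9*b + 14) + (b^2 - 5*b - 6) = 2*b^2 + 4*b + 8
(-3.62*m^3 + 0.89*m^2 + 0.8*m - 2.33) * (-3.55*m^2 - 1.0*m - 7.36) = 12.851*m^5 + 0.4605*m^4 + 22.9132*m^3 + 0.921099999999999*m^2 - 3.558*m + 17.1488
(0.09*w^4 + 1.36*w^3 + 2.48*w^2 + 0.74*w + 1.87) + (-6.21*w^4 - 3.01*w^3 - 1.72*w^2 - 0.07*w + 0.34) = -6.12*w^4 - 1.65*w^3 + 0.76*w^2 + 0.67*w + 2.21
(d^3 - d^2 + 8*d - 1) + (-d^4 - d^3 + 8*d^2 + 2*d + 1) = -d^4 + 7*d^2 + 10*d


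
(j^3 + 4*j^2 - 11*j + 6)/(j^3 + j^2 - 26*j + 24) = (j - 1)/(j - 4)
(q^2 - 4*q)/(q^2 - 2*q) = (q - 4)/(q - 2)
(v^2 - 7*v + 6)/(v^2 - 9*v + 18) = (v - 1)/(v - 3)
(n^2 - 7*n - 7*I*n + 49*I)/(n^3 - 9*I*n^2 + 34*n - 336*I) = (n - 7)/(n^2 - 2*I*n + 48)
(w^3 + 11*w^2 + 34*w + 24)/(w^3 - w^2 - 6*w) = (w^3 + 11*w^2 + 34*w + 24)/(w*(w^2 - w - 6))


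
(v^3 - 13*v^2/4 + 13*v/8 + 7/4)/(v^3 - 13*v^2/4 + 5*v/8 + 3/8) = (8*v^3 - 26*v^2 + 13*v + 14)/(8*v^3 - 26*v^2 + 5*v + 3)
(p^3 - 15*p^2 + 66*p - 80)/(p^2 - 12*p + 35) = (p^2 - 10*p + 16)/(p - 7)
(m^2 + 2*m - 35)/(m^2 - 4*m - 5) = (m + 7)/(m + 1)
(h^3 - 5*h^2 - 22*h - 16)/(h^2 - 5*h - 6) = (h^2 - 6*h - 16)/(h - 6)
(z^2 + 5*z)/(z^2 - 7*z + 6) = z*(z + 5)/(z^2 - 7*z + 6)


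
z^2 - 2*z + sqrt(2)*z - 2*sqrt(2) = (z - 2)*(z + sqrt(2))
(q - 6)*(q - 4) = q^2 - 10*q + 24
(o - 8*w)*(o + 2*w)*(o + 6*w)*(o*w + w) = o^4*w + o^3*w - 52*o^2*w^3 - 96*o*w^4 - 52*o*w^3 - 96*w^4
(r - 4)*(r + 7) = r^2 + 3*r - 28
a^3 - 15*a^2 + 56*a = a*(a - 8)*(a - 7)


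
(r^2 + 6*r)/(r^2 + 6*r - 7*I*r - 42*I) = r/(r - 7*I)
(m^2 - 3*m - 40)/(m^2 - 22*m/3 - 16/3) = 3*(m + 5)/(3*m + 2)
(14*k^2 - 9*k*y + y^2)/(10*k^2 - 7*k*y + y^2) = (-7*k + y)/(-5*k + y)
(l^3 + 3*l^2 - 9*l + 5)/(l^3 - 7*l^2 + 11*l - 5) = (l + 5)/(l - 5)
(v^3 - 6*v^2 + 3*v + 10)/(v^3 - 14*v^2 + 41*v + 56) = (v^2 - 7*v + 10)/(v^2 - 15*v + 56)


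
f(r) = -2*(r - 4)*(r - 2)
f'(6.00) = -12.00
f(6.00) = -16.00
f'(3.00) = 0.00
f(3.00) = 2.00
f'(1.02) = 7.92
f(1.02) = -5.84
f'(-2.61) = 22.44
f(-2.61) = -60.94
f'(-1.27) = 17.08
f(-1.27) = -34.47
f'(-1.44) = 17.76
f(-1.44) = -37.43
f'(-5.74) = 34.96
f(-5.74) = -150.78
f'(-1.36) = 17.44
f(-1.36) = -36.02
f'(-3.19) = 24.76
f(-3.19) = -74.63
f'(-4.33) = 29.32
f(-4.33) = -105.46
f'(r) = 12 - 4*r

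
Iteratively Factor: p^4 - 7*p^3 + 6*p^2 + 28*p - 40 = (p - 5)*(p^3 - 2*p^2 - 4*p + 8) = (p - 5)*(p + 2)*(p^2 - 4*p + 4) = (p - 5)*(p - 2)*(p + 2)*(p - 2)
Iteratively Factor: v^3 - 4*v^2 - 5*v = (v + 1)*(v^2 - 5*v) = (v - 5)*(v + 1)*(v)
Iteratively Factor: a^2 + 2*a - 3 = (a - 1)*(a + 3)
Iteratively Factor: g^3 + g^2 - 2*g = (g - 1)*(g^2 + 2*g) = (g - 1)*(g + 2)*(g)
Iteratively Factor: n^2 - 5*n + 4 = (n - 1)*(n - 4)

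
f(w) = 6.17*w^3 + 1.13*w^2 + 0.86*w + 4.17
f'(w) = 18.51*w^2 + 2.26*w + 0.86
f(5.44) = 1035.59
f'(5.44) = 560.93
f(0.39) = 5.04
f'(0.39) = 4.56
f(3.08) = 197.81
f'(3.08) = 183.41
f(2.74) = 141.93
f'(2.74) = 146.02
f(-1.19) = -5.65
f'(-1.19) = 24.38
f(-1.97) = -40.31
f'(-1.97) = 68.24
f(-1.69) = -23.84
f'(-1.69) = 49.91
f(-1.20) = -5.90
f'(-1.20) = 24.80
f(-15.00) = -20578.23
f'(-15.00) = 4131.71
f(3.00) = 183.51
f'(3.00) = 174.23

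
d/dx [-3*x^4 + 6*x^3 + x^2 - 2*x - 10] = -12*x^3 + 18*x^2 + 2*x - 2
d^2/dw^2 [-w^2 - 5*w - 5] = -2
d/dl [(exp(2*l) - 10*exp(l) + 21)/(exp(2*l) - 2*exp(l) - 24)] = (8*exp(2*l) - 90*exp(l) + 282)*exp(l)/(exp(4*l) - 4*exp(3*l) - 44*exp(2*l) + 96*exp(l) + 576)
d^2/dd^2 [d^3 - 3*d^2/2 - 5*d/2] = 6*d - 3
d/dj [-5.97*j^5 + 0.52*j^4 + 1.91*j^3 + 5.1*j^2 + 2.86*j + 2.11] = -29.85*j^4 + 2.08*j^3 + 5.73*j^2 + 10.2*j + 2.86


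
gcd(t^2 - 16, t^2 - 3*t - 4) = t - 4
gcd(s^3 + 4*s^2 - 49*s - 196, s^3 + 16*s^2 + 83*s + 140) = s^2 + 11*s + 28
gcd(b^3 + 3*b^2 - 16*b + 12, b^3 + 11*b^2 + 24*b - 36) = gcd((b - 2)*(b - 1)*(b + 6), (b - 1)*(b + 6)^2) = b^2 + 5*b - 6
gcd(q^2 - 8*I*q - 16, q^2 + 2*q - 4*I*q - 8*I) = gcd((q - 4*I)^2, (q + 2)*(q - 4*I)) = q - 4*I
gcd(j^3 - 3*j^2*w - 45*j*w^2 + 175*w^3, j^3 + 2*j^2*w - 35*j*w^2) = -j^2 - 2*j*w + 35*w^2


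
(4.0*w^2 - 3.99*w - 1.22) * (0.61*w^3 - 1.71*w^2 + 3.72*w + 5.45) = 2.44*w^5 - 9.2739*w^4 + 20.9587*w^3 + 9.0434*w^2 - 26.2839*w - 6.649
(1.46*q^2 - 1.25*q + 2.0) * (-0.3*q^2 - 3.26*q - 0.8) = -0.438*q^4 - 4.3846*q^3 + 2.307*q^2 - 5.52*q - 1.6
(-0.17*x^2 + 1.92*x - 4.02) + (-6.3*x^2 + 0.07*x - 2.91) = -6.47*x^2 + 1.99*x - 6.93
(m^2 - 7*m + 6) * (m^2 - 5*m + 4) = m^4 - 12*m^3 + 45*m^2 - 58*m + 24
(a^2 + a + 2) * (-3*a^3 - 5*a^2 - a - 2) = -3*a^5 - 8*a^4 - 12*a^3 - 13*a^2 - 4*a - 4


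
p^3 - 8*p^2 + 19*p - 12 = (p - 4)*(p - 3)*(p - 1)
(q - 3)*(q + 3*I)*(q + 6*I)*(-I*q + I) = -I*q^4 + 9*q^3 + 4*I*q^3 - 36*q^2 + 15*I*q^2 + 27*q - 72*I*q + 54*I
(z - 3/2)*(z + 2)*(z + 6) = z^3 + 13*z^2/2 - 18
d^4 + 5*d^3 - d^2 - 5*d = d*(d - 1)*(d + 1)*(d + 5)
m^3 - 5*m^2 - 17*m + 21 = (m - 7)*(m - 1)*(m + 3)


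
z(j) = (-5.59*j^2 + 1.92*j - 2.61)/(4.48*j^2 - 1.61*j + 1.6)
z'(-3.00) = -0.01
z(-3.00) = -1.26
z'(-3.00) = -0.01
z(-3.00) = -1.26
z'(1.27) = 0.14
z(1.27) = -1.35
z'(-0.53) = -0.29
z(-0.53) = -1.40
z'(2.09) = 0.04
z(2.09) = -1.29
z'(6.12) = 0.00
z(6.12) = -1.26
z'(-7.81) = -0.00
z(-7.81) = -1.25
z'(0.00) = -0.44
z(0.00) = -1.63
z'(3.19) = 0.01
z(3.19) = -1.27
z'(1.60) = 0.08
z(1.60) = -1.32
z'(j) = (1.61 - 8.96*j)*(-5.59*j^2 + 1.92*j - 2.61)/(4.48*j^2 - 1.61*j + 1.6)^2 + (1.92 - 11.18*j)/(4.48*j^2 - 1.61*j + 1.6)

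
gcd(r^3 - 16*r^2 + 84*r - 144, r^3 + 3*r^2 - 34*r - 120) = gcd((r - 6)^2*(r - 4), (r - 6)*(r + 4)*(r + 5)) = r - 6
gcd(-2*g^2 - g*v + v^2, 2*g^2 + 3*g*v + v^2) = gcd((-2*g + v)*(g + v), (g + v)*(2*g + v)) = g + v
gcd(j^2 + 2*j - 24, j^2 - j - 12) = j - 4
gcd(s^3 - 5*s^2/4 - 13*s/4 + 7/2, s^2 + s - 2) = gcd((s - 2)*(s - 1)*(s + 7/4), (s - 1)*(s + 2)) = s - 1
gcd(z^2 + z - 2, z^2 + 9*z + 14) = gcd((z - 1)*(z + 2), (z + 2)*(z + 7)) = z + 2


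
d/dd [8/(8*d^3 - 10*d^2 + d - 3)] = 8*(-24*d^2 + 20*d - 1)/(8*d^3 - 10*d^2 + d - 3)^2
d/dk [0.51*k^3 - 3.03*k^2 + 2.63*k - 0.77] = 1.53*k^2 - 6.06*k + 2.63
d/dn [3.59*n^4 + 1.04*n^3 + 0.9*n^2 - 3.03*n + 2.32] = 14.36*n^3 + 3.12*n^2 + 1.8*n - 3.03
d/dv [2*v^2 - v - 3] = 4*v - 1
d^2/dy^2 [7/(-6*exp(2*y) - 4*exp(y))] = 7*(-4*(3*exp(y) + 1)^2 + (3*exp(y) + 2)*(6*exp(y) + 1))*exp(-y)/(3*exp(y) + 2)^3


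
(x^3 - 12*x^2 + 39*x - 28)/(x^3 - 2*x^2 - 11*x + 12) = (x - 7)/(x + 3)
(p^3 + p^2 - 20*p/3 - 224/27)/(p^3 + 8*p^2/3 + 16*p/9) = (3*p^2 - p - 56/3)/(p*(3*p + 4))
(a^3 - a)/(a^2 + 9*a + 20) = (a^3 - a)/(a^2 + 9*a + 20)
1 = 1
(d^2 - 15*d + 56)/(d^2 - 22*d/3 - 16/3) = 3*(d - 7)/(3*d + 2)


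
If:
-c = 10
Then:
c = -10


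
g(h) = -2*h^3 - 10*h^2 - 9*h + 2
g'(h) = -6*h^2 - 20*h - 9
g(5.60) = -713.23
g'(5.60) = -309.16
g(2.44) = -108.55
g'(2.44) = -93.52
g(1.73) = -53.85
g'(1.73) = -61.56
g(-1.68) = -1.62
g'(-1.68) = 7.67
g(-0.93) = 3.33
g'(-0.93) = 4.41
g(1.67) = -50.23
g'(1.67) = -59.13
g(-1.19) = 1.92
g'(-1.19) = 6.30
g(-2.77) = -7.29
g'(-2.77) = 0.36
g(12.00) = -5002.00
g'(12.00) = -1113.00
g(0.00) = 2.00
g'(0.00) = -9.00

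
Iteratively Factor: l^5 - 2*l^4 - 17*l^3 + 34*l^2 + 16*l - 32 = (l - 1)*(l^4 - l^3 - 18*l^2 + 16*l + 32) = (l - 2)*(l - 1)*(l^3 + l^2 - 16*l - 16) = (l - 2)*(l - 1)*(l + 4)*(l^2 - 3*l - 4) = (l - 2)*(l - 1)*(l + 1)*(l + 4)*(l - 4)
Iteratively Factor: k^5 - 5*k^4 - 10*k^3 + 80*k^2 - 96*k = (k)*(k^4 - 5*k^3 - 10*k^2 + 80*k - 96) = k*(k + 4)*(k^3 - 9*k^2 + 26*k - 24) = k*(k - 2)*(k + 4)*(k^2 - 7*k + 12) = k*(k - 3)*(k - 2)*(k + 4)*(k - 4)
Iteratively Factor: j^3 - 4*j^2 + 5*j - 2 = (j - 1)*(j^2 - 3*j + 2) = (j - 1)^2*(j - 2)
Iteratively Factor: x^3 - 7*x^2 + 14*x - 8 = (x - 2)*(x^2 - 5*x + 4) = (x - 4)*(x - 2)*(x - 1)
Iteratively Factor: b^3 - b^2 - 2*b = (b - 2)*(b^2 + b) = (b - 2)*(b + 1)*(b)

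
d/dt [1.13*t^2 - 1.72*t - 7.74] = 2.26*t - 1.72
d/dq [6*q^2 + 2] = 12*q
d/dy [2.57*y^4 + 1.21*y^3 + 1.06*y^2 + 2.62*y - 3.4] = 10.28*y^3 + 3.63*y^2 + 2.12*y + 2.62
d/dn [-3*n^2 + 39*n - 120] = 39 - 6*n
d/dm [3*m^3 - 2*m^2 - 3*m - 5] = 9*m^2 - 4*m - 3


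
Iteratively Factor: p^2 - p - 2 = (p + 1)*(p - 2)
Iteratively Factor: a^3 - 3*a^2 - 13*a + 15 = (a + 3)*(a^2 - 6*a + 5) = (a - 5)*(a + 3)*(a - 1)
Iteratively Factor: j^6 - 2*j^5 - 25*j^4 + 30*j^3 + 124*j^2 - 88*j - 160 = (j - 2)*(j^5 - 25*j^3 - 20*j^2 + 84*j + 80) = (j - 2)^2*(j^4 + 2*j^3 - 21*j^2 - 62*j - 40) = (j - 2)^2*(j + 2)*(j^3 - 21*j - 20) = (j - 2)^2*(j + 1)*(j + 2)*(j^2 - j - 20) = (j - 2)^2*(j + 1)*(j + 2)*(j + 4)*(j - 5)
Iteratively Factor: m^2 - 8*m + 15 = (m - 3)*(m - 5)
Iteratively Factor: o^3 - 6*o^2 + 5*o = (o - 5)*(o^2 - o) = o*(o - 5)*(o - 1)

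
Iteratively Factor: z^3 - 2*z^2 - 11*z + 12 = (z + 3)*(z^2 - 5*z + 4) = (z - 4)*(z + 3)*(z - 1)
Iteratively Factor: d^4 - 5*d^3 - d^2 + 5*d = (d - 1)*(d^3 - 4*d^2 - 5*d) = (d - 5)*(d - 1)*(d^2 + d) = (d - 5)*(d - 1)*(d + 1)*(d)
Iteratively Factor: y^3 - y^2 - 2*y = (y - 2)*(y^2 + y) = y*(y - 2)*(y + 1)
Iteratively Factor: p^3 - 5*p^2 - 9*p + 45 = (p - 3)*(p^2 - 2*p - 15) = (p - 3)*(p + 3)*(p - 5)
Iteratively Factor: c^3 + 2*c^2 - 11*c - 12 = (c - 3)*(c^2 + 5*c + 4) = (c - 3)*(c + 4)*(c + 1)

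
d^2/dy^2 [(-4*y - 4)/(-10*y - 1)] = 720/(10*y + 1)^3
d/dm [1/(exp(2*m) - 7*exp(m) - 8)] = (7 - 2*exp(m))*exp(m)/(-exp(2*m) + 7*exp(m) + 8)^2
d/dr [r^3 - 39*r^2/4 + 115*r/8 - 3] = 3*r^2 - 39*r/2 + 115/8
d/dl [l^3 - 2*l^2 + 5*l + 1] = 3*l^2 - 4*l + 5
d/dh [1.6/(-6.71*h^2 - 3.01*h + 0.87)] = (21.472*h + 4.816)/(6.71*h^2 + 3.01*h - 0.87)^2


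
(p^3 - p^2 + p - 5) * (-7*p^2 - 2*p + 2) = -7*p^5 + 5*p^4 - 3*p^3 + 31*p^2 + 12*p - 10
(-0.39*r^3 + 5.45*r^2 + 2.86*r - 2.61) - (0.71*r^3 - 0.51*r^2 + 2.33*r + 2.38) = -1.1*r^3 + 5.96*r^2 + 0.53*r - 4.99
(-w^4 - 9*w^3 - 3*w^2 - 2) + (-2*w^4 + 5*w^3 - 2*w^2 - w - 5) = -3*w^4 - 4*w^3 - 5*w^2 - w - 7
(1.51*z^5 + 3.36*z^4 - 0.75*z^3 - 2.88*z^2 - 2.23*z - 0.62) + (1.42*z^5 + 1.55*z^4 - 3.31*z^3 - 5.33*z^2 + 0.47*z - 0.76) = 2.93*z^5 + 4.91*z^4 - 4.06*z^3 - 8.21*z^2 - 1.76*z - 1.38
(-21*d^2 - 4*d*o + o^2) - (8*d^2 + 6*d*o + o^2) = -29*d^2 - 10*d*o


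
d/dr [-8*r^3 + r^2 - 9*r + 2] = -24*r^2 + 2*r - 9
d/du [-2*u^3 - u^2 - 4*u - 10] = -6*u^2 - 2*u - 4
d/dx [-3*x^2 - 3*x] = -6*x - 3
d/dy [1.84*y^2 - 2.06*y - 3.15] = 3.68*y - 2.06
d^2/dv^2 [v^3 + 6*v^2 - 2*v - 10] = 6*v + 12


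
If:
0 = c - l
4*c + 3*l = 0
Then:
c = 0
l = 0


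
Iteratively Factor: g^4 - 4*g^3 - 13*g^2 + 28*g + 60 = (g + 2)*(g^3 - 6*g^2 - g + 30) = (g - 5)*(g + 2)*(g^2 - g - 6) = (g - 5)*(g - 3)*(g + 2)*(g + 2)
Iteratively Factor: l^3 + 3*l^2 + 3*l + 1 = (l + 1)*(l^2 + 2*l + 1) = (l + 1)^2*(l + 1)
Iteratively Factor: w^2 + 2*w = (w + 2)*(w)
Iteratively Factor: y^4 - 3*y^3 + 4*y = (y - 2)*(y^3 - y^2 - 2*y) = (y - 2)^2*(y^2 + y) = (y - 2)^2*(y + 1)*(y)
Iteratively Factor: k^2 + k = (k + 1)*(k)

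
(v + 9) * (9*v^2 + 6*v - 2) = 9*v^3 + 87*v^2 + 52*v - 18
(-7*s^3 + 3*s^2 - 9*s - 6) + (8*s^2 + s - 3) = -7*s^3 + 11*s^2 - 8*s - 9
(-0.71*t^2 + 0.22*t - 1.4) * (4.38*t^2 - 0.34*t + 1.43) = -3.1098*t^4 + 1.205*t^3 - 7.2221*t^2 + 0.7906*t - 2.002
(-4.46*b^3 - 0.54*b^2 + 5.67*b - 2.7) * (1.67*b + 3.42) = -7.4482*b^4 - 16.155*b^3 + 7.6221*b^2 + 14.8824*b - 9.234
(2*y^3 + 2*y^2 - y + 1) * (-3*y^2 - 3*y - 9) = -6*y^5 - 12*y^4 - 21*y^3 - 18*y^2 + 6*y - 9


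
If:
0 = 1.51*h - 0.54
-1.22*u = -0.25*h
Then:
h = 0.36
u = 0.07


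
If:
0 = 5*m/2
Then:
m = 0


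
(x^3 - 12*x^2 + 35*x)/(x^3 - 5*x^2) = (x - 7)/x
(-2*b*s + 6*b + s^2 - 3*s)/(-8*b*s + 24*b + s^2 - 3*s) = (-2*b + s)/(-8*b + s)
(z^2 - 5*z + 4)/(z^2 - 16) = (z - 1)/(z + 4)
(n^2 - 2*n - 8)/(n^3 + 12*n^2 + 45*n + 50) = (n - 4)/(n^2 + 10*n + 25)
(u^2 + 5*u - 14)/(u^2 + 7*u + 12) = (u^2 + 5*u - 14)/(u^2 + 7*u + 12)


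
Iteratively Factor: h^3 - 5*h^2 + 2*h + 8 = (h - 4)*(h^2 - h - 2) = (h - 4)*(h - 2)*(h + 1)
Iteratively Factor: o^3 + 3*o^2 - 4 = (o + 2)*(o^2 + o - 2) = (o - 1)*(o + 2)*(o + 2)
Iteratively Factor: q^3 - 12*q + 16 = (q - 2)*(q^2 + 2*q - 8) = (q - 2)*(q + 4)*(q - 2)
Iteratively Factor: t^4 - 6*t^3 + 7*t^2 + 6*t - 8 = (t - 2)*(t^3 - 4*t^2 - t + 4) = (t - 2)*(t - 1)*(t^2 - 3*t - 4) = (t - 2)*(t - 1)*(t + 1)*(t - 4)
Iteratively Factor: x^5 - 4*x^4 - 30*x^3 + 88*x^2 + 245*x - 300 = (x - 5)*(x^4 + x^3 - 25*x^2 - 37*x + 60) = (x - 5)*(x + 3)*(x^3 - 2*x^2 - 19*x + 20) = (x - 5)^2*(x + 3)*(x^2 + 3*x - 4) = (x - 5)^2*(x - 1)*(x + 3)*(x + 4)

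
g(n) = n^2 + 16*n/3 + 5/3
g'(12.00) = 29.33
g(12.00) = 209.67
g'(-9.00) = -12.67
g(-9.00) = 34.67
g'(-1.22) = 2.89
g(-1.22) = -3.35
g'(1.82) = 8.97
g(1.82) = 14.69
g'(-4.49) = -3.65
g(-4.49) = -2.12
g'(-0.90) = 3.53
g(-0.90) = -2.32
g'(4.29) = 13.91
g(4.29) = 42.95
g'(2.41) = 10.15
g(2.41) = 20.33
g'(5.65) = 16.63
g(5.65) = 63.72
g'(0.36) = 6.05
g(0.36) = 3.72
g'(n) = 2*n + 16/3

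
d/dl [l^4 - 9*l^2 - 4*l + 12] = 4*l^3 - 18*l - 4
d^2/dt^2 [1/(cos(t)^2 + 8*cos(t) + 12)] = 2*(-2*sin(t)^4 + 9*sin(t)^2 + 63*cos(t) - 3*cos(3*t) + 45)/((cos(t) + 2)^3*(cos(t) + 6)^3)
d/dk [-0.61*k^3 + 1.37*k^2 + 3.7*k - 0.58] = -1.83*k^2 + 2.74*k + 3.7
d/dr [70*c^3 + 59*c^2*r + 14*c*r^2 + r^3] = 59*c^2 + 28*c*r + 3*r^2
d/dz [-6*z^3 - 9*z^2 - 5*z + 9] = -18*z^2 - 18*z - 5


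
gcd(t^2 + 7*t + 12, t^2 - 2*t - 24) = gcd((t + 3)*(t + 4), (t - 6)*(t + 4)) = t + 4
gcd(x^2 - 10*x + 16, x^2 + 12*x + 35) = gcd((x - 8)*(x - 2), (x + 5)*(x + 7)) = 1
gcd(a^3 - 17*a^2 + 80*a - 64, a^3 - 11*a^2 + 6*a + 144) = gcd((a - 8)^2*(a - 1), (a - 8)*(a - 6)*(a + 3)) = a - 8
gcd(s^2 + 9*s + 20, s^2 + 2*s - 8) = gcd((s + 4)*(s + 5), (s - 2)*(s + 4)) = s + 4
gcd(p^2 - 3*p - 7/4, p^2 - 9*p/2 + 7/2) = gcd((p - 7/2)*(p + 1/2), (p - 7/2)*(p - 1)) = p - 7/2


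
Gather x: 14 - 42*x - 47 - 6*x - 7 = -48*x - 40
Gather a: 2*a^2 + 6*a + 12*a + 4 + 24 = 2*a^2 + 18*a + 28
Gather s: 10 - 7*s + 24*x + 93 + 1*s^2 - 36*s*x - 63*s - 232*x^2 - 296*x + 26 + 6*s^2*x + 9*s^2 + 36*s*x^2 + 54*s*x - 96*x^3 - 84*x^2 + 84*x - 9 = s^2*(6*x + 10) + s*(36*x^2 + 18*x - 70) - 96*x^3 - 316*x^2 - 188*x + 120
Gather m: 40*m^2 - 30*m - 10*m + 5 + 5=40*m^2 - 40*m + 10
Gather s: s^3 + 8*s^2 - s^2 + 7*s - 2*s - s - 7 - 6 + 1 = s^3 + 7*s^2 + 4*s - 12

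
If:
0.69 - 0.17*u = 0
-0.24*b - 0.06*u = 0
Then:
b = -1.01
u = 4.06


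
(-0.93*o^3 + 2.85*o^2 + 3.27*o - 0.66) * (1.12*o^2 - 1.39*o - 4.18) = -1.0416*o^5 + 4.4847*o^4 + 3.5883*o^3 - 17.1975*o^2 - 12.7512*o + 2.7588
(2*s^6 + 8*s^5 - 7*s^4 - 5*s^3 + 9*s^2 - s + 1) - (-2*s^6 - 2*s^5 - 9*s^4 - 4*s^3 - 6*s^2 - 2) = 4*s^6 + 10*s^5 + 2*s^4 - s^3 + 15*s^2 - s + 3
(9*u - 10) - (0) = 9*u - 10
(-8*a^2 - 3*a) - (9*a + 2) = -8*a^2 - 12*a - 2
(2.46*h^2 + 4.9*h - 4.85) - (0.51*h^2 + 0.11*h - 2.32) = 1.95*h^2 + 4.79*h - 2.53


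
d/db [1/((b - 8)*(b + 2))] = 2*(3 - b)/(b^4 - 12*b^3 + 4*b^2 + 192*b + 256)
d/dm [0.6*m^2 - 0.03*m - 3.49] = 1.2*m - 0.03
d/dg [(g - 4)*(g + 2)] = 2*g - 2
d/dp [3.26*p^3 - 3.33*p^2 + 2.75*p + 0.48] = 9.78*p^2 - 6.66*p + 2.75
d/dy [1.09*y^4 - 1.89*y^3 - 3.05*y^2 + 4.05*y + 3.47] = 4.36*y^3 - 5.67*y^2 - 6.1*y + 4.05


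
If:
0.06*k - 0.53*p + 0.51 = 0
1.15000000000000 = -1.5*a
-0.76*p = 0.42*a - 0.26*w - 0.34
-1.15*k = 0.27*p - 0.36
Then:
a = -0.77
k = 0.08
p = 0.97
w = 0.29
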